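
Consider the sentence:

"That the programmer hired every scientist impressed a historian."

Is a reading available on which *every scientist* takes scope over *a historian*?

No

The DP *every scientist* is contained in the sentential subject *that the programmer hired every scientist*.
The subject-island constraint blocks QR out of a clausal subject.
*every scientist* > *a historian* would require crossing that boundary, which is illicit.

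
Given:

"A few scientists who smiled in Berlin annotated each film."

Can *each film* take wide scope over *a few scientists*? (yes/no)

Yes

The RC *who smiled in Berlin* is an island, but *each film* is not inside it — it is the matrix object, a clausemate of *a few scientists*.
QR within a single clause is free, so the lower quantifier may take scope over the higher one.
The sentence is scopally ambiguous between *a few scientists* > *each film* and *each film* > *a few scientists*.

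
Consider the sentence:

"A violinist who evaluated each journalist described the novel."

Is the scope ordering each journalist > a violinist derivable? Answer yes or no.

No

*each journalist* is embedded in the relative clause *who evaluated each journalist*.
QR out of a relative clause is ruled out by the relative-clause island constraint.
*each journalist* > *a violinist* would require crossing that boundary, which is illicit.
(Only the surface reading survives: one fixed violinist with respect to all the relevant journalists.)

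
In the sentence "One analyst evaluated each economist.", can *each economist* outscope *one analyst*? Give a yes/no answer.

Yes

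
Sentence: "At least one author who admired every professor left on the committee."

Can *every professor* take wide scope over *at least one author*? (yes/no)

No

*every professor* sits inside the relative clause *who admired every professor*.
Relative clauses are scope islands: a quantifier cannot QR out of a relative clause to take scope in the matrix clause.
So *every professor* cannot raise to a position above *at least one author*.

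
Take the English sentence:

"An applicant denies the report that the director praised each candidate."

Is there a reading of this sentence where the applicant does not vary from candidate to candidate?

Yes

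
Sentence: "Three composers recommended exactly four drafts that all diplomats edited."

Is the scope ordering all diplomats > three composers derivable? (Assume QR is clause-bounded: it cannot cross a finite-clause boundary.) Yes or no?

No

*all diplomats* occurs within the relative clause *that all diplomats edited* modifying *exactly four drafts*.
A relative clause is a scope island — quantifier raising cannot cross its boundary.
The inverse ordering *all diplomats* > *three composers* is therefore underivable.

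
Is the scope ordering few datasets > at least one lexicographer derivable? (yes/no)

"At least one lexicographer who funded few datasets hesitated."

No

*few datasets* occurs within the relative clause *who funded few datasets*.
Relative clauses block scope extraction: QR cannot target a position outside the modified NP.
So *few datasets* cannot raise to a position above *at least one lexicographer*.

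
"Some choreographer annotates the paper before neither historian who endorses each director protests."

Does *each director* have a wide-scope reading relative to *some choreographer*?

No

Structurally, *each director* is inside the relative clause *who endorses each director*, which is itself inside the adjunct *before neither historian who endorses each director protests*.
The quantifier would have to escape first the RC and then the adjunct — two independent island violations.
So *each director* cannot raise to a position above *some choreographer*.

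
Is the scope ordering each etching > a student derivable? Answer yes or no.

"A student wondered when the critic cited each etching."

*each etching* occurs within the embedded question *when the critic cited each etching*.
The wh-island constraint blocks QR out of an embedded interrogative.
Hence only narrow scope for *each etching* (under *a student*) survives.

No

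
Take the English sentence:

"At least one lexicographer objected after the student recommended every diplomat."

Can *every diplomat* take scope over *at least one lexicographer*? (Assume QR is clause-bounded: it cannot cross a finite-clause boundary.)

No

Structurally, *every diplomat* is inside the adjunct clause *after the student recommended every diplomat*.
Adjunct clauses are scope islands: a quantifier inside an adjunct cannot raise into the matrix clause.
There is no licit LF on which *every diplomat* c-commands *at least one lexicographer*.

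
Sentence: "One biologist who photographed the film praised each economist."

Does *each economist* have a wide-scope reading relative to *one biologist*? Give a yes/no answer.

Yes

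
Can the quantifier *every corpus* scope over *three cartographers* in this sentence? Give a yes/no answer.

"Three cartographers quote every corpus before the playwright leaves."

The adjunct clause does not contain *every corpus*, which is the matrix object.
Since no island is crossed, the inverse ordering is licensed alongside surface scope.

Yes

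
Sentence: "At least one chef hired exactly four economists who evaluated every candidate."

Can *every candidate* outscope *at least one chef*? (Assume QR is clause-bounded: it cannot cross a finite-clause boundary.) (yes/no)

No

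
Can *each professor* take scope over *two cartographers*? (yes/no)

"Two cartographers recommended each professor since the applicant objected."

Although there is an adjunct clause, *each professor* is in the main clause, not inside the adjunct.
No island intervenes, so both surface and inverse scope are derivable.
So *each professor* > *two cartographers* is among the available readings.

Yes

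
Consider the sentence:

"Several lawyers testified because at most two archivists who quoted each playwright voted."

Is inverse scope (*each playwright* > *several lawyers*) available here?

The target quantifier *each playwright* is part of the relative clause *who quoted each playwright*, which is itself inside the adjunct *because at most two archivists who quoted each playwright voted*.
Even if one barrier were somehow void, the other would still block QR.
Hence only narrow scope for *each playwright* (under *several lawyers*) survives.

No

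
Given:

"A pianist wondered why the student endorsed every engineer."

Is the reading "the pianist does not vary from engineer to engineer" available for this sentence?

Yes

That reading corresponds to *a pianist* > *every engineer*.
That is the surface-scope ordering, which is always one of the available readings — island constraints only ever restrict inverse scope.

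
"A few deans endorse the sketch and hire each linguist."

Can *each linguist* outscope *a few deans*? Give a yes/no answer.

No

Structurally, *each linguist* is inside one conjunct of the coordinate structure (*hire each linguist*).
A quantifier cannot raise out of one conjunct of a coordination across the whole coordinate structure — the CSC applies to QR.
*each linguist* > *a few deans* would require crossing that boundary, which is illicit.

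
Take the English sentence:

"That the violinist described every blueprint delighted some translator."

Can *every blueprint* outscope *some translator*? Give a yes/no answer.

*every blueprint* occurs within the sentential subject *that the violinist described every blueprint*.
The subject-island constraint blocks QR out of a clausal subject.
*every blueprint* is confined to the island and cannot take scope over *some translator*.

No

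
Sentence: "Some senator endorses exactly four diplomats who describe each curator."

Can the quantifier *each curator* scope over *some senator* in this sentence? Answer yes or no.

*each curator* sits inside the relative clause *who describe each curator* modifying *exactly four diplomats*.
A relative clause is a scope island — quantifier raising cannot cross its boundary.
So *each curator* cannot raise high enough to outscope *some senator*; only the surface ordering *some senator* > *each curator* is available.

No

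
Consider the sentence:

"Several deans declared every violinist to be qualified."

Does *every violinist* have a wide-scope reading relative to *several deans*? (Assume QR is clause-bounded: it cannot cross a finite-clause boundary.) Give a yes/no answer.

ECM infinitives lack a CP barrier, so *every violinist* can QR over the matrix subject *several deans*.
Nothing blocks QR of the lower DP to a position above the higher one, so inverse scope is available.

Yes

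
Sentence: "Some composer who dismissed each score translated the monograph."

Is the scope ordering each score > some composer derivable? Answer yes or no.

No

Structurally, *each score* is inside the relative clause *who dismissed each score*.
Relative clauses are scope islands: a quantifier cannot QR out of a relative clause to take scope in the matrix clause.
*each score* is confined to the island and cannot take scope over *some composer*.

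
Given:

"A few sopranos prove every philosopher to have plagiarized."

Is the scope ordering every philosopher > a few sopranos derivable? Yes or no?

This is an ECM construction: *every philosopher* is the infinitival subject, Case-marked by the matrix verb, and the infinitive is transparent for QR.
Clause-internal QR can adjoin the lower DP above the subject, yielding the inverse reading.
So *every philosopher* > *a few sopranos* is among the available readings.

Yes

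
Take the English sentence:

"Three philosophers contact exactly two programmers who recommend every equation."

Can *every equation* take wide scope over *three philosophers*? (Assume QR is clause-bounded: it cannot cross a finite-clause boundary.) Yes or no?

*every equation* occurs within the relative clause *who recommend every equation* modifying *exactly two programmers*.
The relative clause forms an island for QR, so the quantifier is confined to the head noun's restrictor.
Hence only narrow scope for *every equation* (under *three philosophers*) survives.

No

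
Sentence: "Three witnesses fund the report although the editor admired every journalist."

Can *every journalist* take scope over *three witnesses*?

Structurally, *every journalist* is inside the adjunct clause *although the editor admired every journalist*.
Adjunct clauses are scope islands: a quantifier inside an adjunct cannot raise into the matrix clause.
So *every journalist* cannot raise high enough to outscope *three witnesses*; only the surface ordering *three witnesses* > *every journalist* is available.

No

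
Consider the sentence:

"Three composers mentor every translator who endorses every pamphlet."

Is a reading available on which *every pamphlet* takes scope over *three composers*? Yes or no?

No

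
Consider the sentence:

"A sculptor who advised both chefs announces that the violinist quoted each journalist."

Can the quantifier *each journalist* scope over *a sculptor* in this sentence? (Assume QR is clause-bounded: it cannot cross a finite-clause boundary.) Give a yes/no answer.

No

*each journalist* occurs within the finite complement clause *that the violinist quoted each journalist*.
With QR restricted to its own tensed clause, the embedded quantifier cannot reach a matrix scope position.
So *each journalist* cannot raise high enough to outscope *a sculptor*; only the surface ordering *a sculptor* > *each journalist* is available.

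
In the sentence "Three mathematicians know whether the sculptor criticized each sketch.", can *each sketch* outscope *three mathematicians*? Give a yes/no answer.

Structurally, *each sketch* is inside the embedded question *whether the sculptor criticized each sketch*.
The wh-island constraint blocks QR out of an embedded interrogative.
There is no licit LF on which *each sketch* c-commands *three mathematicians*.

No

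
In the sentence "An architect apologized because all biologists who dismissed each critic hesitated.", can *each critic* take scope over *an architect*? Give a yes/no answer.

No

*each critic* is embedded in the relative clause *who dismissed each critic*, which is itself inside the adjunct *because all biologists who dismissed each critic hesitated*.
Nested islands: the RC island is itself inside an adjunct island, so wide scope is doubly excluded.
*each critic* > *an architect* would require crossing that boundary, which is illicit.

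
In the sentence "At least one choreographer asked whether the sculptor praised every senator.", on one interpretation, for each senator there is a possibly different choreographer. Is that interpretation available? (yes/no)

The described interpretation is the *every senator* > *at least one choreographer* scoping.
The target quantifier *every senator* is part of the embedded question *whether the sculptor praised every senator*.
An indirect question is a wh-island; the filled [Spec,CP] blocks QR across the CP edge.
So the wide-scope reading for *every senator* is blocked.

No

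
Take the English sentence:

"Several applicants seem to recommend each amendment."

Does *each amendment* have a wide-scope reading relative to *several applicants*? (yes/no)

Yes

*each amendment* is inside a raising infinitive, which is transparent to QR (no CP barrier), so it behaves as a matrix argument.
No island intervenes, so both surface and inverse scope are derivable.
The sentence is scopally ambiguous between *several applicants* > *each amendment* and *each amendment* > *several applicants*.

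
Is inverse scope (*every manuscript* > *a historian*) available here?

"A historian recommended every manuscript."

*every manuscript* is the matrix object and *a historian* the matrix subject; the two are clausemates.
Ordinary QR to a clause-peripheral position gives the wide-scope LF for the lower DP.

Yes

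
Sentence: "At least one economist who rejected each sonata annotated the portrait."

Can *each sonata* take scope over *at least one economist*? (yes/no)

No

*each sonata* sits inside the relative clause *who rejected each sonata*.
The relative clause forms an island for QR, so the quantifier is confined to the head noun's restrictor.
So the wide-scope reading for *each sonata* is blocked.
(Only the surface reading survives: one fixed economist with respect to all the relevant sonatas.)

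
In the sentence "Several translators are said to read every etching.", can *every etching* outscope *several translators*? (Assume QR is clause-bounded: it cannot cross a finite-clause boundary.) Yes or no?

Yes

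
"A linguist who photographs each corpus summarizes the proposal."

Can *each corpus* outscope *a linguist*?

No

*each corpus* is embedded in the relative clause *who photographs each corpus*.
QR out of a relative clause is ruled out by the relative-clause island constraint.
So *each corpus* cannot raise high enough to outscope *a linguist*; only the surface ordering *a linguist* > *each corpus* is available.
(Only the surface reading survives: one fixed linguist with respect to all the relevant corpora.)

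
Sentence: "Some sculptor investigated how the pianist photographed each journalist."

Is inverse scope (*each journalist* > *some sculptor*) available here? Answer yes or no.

The DP *each journalist* is contained in the embedded question *how the pianist photographed each journalist*.
The wh-island constraint blocks QR out of an embedded interrogative.
So *each journalist* cannot raise to a position above *some sculptor*.

No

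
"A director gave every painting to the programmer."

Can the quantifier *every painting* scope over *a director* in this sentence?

*every painting* and *a director* are in the same minimal clause.
No island intervenes, so both surface and inverse scope are derivable.
So *every painting* > *a director* is among the available readings.

Yes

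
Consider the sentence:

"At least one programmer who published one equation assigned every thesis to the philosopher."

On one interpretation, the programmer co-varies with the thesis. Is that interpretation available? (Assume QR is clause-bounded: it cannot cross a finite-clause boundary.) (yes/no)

That reading corresponds to *every thesis* > *at least one programmer*.
The relative clause *who published one equation* modifies *at least one programmer*, but *every thesis* is not inside that relative clause — it is an argument of the matrix verb.
Nothing blocks QR of the lower DP to a position above the higher one, so inverse scope is available.

Yes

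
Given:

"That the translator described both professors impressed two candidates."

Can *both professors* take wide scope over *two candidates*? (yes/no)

*both professors* is embedded in the sentential subject *that the translator described both professors*.
Clausal subjects are scope islands; QR from inside the subject into the matrix is barred.
There is no licit LF on which *both professors* c-commands *two candidates*.

No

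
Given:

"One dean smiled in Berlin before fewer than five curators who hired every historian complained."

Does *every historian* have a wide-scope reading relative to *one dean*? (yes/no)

The DP *every historian* is contained in the relative clause *who hired every historian*, which is itself inside the adjunct *before fewer than five curators who hired every historian complained*.
Two island boundaries intervene — the relative clause and the adjunct. Either alone would block QR.
So *every historian* cannot raise high enough to outscope *one dean*; only the surface ordering *one dean* > *every historian* is available.

No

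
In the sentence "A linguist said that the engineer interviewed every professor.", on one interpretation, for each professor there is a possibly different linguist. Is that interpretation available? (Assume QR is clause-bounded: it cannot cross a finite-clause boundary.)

No

That reading corresponds to *every professor* > *a linguist*.
*every professor* is embedded in the finite complement clause *that the engineer interviewed every professor*.
QR is clause-bounded, so the finite complement is a scope island for the embedded quantifier.
So the wide-scope reading for *every professor* is blocked.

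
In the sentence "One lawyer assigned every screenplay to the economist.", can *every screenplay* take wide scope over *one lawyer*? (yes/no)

*every screenplay* and *one lawyer* are in the same minimal clause.
No island intervenes, so both surface and inverse scope are derivable.
Both orderings are possible: *one lawyer* > *every screenplay* and *every screenplay* > *one lawyer*.

Yes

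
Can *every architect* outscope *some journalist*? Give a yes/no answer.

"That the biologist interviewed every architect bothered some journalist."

No

The target quantifier *every architect* is part of the sentential subject *that the biologist interviewed every architect*.
The subject-island constraint blocks QR out of a clausal subject.
So *every architect* cannot raise to a position above *some journalist*.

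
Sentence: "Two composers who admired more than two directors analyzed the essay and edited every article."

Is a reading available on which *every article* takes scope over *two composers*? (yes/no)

*every article* sits inside one conjunct of the coordinate structure (*edited every article*).
Coordinate structures are islands for non-across-the-board movement, QR included.
So *every article* cannot raise high enough to outscope *two composers*; only the surface ordering *two composers* > *every article* is available.

No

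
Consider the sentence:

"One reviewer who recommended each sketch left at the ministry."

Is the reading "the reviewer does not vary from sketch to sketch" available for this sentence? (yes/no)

Yes

The paraphrase describes the scope ordering *one reviewer* > *each sketch*.
Surface scope (*one reviewer* > *each sketch*) is always derivable; islands only block QR, not in-situ interpretation.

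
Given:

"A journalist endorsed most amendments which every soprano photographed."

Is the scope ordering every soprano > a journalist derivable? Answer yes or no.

The DP *every soprano* is contained in the relative clause *which every soprano photographed* modifying *most amendments*.
A relative clause is a scope island — quantifier raising cannot cross its boundary.
The inverse ordering *every soprano* > *a journalist* is therefore underivable.

No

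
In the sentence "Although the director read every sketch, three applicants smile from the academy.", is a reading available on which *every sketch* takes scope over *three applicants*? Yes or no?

The DP *every sketch* is contained in the adjunct clause *although the director read every sketch*.
Scope out of an adjunct clause is unavailable: QR respects the adjunct-island constraint.
The ordering *every sketch* > *three applicants* is therefore underivable.

No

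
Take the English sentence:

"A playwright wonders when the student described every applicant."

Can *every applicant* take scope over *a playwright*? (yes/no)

No

*every applicant* occurs within the embedded question *when the student described every applicant*.
Embedded wh-clauses are opaque for QR, so the quantifier stays inside the question.
So *every applicant* cannot raise high enough to outscope *a playwright*; only the surface ordering *a playwright* > *every applicant* is available.
(Only the surface reading survives: one fixed playwright with respect to all the relevant applicants.)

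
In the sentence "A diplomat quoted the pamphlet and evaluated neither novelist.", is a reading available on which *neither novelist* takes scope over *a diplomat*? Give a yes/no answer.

Structurally, *neither novelist* is inside one conjunct of the coordinate structure (*evaluated neither novelist*).
QR out of a conjunct would have to apply non-ATB, which the CSC forbids.
*neither novelist* is confined to the island and cannot take scope over *a diplomat*.

No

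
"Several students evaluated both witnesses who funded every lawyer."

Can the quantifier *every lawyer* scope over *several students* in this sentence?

No

*every lawyer* is embedded in the relative clause *who funded every lawyer* modifying *both witnesses*.
A relative clause is a scope island — quantifier raising cannot cross its boundary.
The inverse ordering *every lawyer* > *several students* is therefore underivable.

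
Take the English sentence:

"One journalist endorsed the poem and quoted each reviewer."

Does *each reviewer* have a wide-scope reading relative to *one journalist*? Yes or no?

No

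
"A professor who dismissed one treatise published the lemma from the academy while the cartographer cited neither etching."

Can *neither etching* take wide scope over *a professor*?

*neither etching* is embedded in the adjunct clause *while the cartographer cited neither etching*.
The adjunct-island constraint bars QR out of an adverbial clause.
So *neither etching* cannot raise to a position above *a professor*.
(Only the surface reading survives: one fixed professor with respect to all the relevant etchings.)

No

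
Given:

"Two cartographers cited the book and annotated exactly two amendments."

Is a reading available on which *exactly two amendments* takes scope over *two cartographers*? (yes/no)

No

Structurally, *exactly two amendments* is inside one conjunct of the coordinate structure (*annotated exactly two amendments*).
QR out of a conjunct would have to apply non-ATB, which the CSC forbids.
Hence only narrow scope for *exactly two amendments* (under *two cartographers*) survives.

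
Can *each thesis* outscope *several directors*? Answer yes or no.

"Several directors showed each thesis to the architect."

Yes

*each thesis* is the matrix object and *several directors* the matrix subject; the two are clausemates.
Clause-internal QR can adjoin the lower DP above the subject, yielding the inverse reading.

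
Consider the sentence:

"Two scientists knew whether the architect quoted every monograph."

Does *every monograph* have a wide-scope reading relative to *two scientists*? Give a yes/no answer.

No

The target quantifier *every monograph* is part of the embedded question *whether the architect quoted every monograph*.
The wh-island constraint blocks QR out of an embedded interrogative.
The inverse ordering *every monograph* > *two scientists* is therefore underivable.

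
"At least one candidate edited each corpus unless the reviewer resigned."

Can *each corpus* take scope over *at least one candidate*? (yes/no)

Yes

The adjunct clause does not contain *each corpus*, which is the matrix object.
Since no island is crossed, the inverse ordering is licensed alongside surface scope.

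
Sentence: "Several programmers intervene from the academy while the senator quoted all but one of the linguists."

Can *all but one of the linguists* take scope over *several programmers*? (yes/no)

No

Structurally, *all but one of the linguists* is inside the adjunct clause *while the senator quoted all but one of the linguists*.
Scope out of an adjunct clause is unavailable: QR respects the adjunct-island constraint.
*all but one of the linguists* is confined to the island and cannot take scope over *several programmers*.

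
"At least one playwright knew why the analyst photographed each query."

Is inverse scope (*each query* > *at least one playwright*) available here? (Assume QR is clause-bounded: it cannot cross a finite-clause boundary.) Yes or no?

The target quantifier *each query* is part of the embedded question *why the analyst photographed each query*.
The wh-island constraint blocks QR out of an embedded interrogative.
The inverse ordering *each query* > *at least one playwright* is therefore underivable.

No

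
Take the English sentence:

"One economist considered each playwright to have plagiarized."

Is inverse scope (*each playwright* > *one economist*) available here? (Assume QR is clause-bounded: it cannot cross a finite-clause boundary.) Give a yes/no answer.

Yes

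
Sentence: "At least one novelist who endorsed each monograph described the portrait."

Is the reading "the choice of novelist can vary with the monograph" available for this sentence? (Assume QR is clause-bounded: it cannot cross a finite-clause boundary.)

No

The paraphrase describes the scope ordering *each monograph* > *at least one novelist*.
The target quantifier *each monograph* is part of the relative clause *who endorsed each monograph*.
The relative clause forms an island for QR, so the quantifier is confined to the head noun's restrictor.
*each monograph* > *at least one novelist* would require crossing that boundary, which is illicit.
(Only the surface reading survives: one fixed novelist with respect to all the relevant monographs.)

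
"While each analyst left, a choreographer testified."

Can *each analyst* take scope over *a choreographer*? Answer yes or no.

The target quantifier *each analyst* is part of the adjunct clause *while each analyst left*.
Adjunct clauses are scope islands: a quantifier inside an adjunct cannot raise into the matrix clause.
*each analyst* is confined to the island and cannot take scope over *a choreographer*.

No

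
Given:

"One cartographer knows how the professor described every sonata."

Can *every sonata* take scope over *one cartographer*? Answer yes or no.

No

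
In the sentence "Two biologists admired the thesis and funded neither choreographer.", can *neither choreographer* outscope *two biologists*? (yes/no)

The target quantifier *neither choreographer* is part of one conjunct of the coordinate structure (*funded neither choreographer*).
Asymmetric QR out of one conjunct violates the Coordinate Structure Constraint.
So *neither choreographer* cannot raise to a position above *two biologists*.

No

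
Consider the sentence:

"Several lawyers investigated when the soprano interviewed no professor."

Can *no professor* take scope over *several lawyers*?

*no professor* sits inside the embedded question *when the soprano interviewed no professor*.
QR across an interrogative CP boundary is ruled out as a wh-island violation.
The inverse ordering *no professor* > *several lawyers* is therefore underivable.

No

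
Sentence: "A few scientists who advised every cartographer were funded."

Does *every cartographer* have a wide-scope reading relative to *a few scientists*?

The DP *every cartographer* is contained in the relative clause *who advised every cartographer*.
QR out of a relative clause is ruled out by the relative-clause island constraint.
There is no licit LF on which *every cartographer* c-commands *a few scientists*.

No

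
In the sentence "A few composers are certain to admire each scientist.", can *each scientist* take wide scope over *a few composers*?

Yes

*each scientist* is inside a raising infinitive, which is transparent to QR (no CP barrier), so it behaves as a matrix argument.
No island intervenes, so both surface and inverse scope are derivable.
Both orderings are possible: *a few composers* > *each scientist* and *each scientist* > *a few composers*.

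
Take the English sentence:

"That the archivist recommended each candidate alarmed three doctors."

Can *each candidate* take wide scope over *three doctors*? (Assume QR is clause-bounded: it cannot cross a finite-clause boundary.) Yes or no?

*each candidate* sits inside the sentential subject *that the archivist recommended each candidate*.
Clausal subjects are scope islands; QR from inside the subject into the matrix is barred.
So *each candidate* cannot raise to a position above *three doctors*.

No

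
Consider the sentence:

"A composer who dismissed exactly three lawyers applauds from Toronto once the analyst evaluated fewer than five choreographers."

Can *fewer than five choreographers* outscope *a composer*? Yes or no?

No

Structurally, *fewer than five choreographers* is inside the adjunct clause *once the analyst evaluated fewer than five choreographers*.
Adverbial clauses are not L-marked, so they are barriers for QR — the quantifier cannot escape the adjunct.
*fewer than five choreographers* is confined to the island and cannot take scope over *a composer*.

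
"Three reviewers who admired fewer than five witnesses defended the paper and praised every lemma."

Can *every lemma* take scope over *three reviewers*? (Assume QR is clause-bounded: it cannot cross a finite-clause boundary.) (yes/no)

No

*every lemma* sits inside one conjunct of the coordinate structure (*praised every lemma*).
A quantifier cannot raise out of one conjunct of a coordination across the whole coordinate structure — the CSC applies to QR.
Hence only narrow scope for *every lemma* (under *three reviewers*) survives.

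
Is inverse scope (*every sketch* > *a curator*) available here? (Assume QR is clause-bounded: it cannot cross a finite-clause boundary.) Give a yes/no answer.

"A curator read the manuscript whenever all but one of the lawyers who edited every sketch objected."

*every sketch* is embedded in the relative clause *who edited every sketch*, which is itself inside the adjunct *whenever all but one of the lawyers who edited every sketch objected*.
The quantifier would have to escape first the RC and then the adjunct — two independent island violations.
*every sketch* > *a curator* would require crossing that boundary, which is illicit.
(Only the surface reading survives: one fixed curator with respect to all the relevant sketches.)

No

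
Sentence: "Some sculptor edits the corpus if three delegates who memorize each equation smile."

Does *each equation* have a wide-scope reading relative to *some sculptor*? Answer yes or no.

No

The target quantifier *each equation* is part of the relative clause *who memorize each equation*, which is itself inside the adjunct *if three delegates who memorize each equation smile*.
Even if one barrier were somehow void, the other would still block QR.
*each equation* is confined to the island and cannot take scope over *some sculptor*.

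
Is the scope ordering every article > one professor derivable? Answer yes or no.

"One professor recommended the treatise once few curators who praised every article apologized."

No

The DP *every article* is contained in the relative clause *who praised every article*, which is itself inside the adjunct *once few curators who praised every article apologized*.
The quantifier would have to escape first the RC and then the adjunct — two independent island violations.
*every article* > *one professor* would require crossing that boundary, which is illicit.
(Only the surface reading survives: one fixed professor with respect to all the relevant articles.)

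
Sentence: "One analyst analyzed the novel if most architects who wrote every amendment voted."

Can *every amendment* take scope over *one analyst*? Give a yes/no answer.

The DP *every amendment* is contained in the relative clause *who wrote every amendment*, which is itself inside the adjunct *if most architects who wrote every amendment voted*.
The quantifier would have to escape first the RC and then the adjunct — two independent island violations.
The inverse ordering *every amendment* > *one analyst* is therefore underivable.

No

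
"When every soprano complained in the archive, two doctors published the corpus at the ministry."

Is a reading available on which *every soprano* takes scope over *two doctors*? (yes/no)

No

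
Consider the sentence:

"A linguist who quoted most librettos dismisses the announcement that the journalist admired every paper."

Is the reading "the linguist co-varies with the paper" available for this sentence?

That reading corresponds to *every paper* > *a linguist*.
*every paper* is embedded in the complex NP *the announcement that the journalist admired every paper*.
The Complex NP Constraint bars QR out of the complement clause of a noun.
So the wide-scope reading for *every paper* is blocked.
(Only the surface reading survives: one fixed linguist with respect to all the relevant papers.)

No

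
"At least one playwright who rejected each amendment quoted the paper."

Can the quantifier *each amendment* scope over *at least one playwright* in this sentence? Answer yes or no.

No

*each amendment* sits inside the relative clause *who rejected each amendment*.
A relative clause is a scope island — quantifier raising cannot cross its boundary.
So the wide-scope reading for *each amendment* is blocked.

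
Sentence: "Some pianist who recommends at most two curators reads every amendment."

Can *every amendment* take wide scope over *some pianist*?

Yes

The relative clause *who recommends at most two curators* modifies *some pianist*, but *every amendment* is not inside that relative clause — it is an argument of the matrix verb.
No island intervenes, so both surface and inverse scope are derivable.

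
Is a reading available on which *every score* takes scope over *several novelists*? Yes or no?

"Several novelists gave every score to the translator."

Yes

*every score* is the matrix object and *several novelists* the matrix subject; the two are clausemates.
Clause-internal QR can adjoin the lower DP above the subject, yielding the inverse reading.
The sentence is scopally ambiguous between *several novelists* > *every score* and *every score* > *several novelists*.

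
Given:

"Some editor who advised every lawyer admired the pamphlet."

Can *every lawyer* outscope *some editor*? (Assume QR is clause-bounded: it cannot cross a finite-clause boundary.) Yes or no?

No

Structurally, *every lawyer* is inside the relative clause *who advised every lawyer*.
The relative clause forms an island for QR, so the quantifier is confined to the head noun's restrictor.
There is no licit LF on which *every lawyer* c-commands *some editor*.
(Only the surface reading survives: one fixed editor with respect to all the relevant lawyers.)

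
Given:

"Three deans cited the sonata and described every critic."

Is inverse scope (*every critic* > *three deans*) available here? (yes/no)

*every critic* sits inside one conjunct of the coordinate structure (*described every critic*).
QR out of a conjunct would have to apply non-ATB, which the CSC forbids.
So *every critic* cannot raise to a position above *three deans*.

No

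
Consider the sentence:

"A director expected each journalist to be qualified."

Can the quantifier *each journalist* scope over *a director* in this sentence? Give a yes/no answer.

Yes

*each journalist* is the subject of an ECM infinitive — the infinitival complement of an ECM verb is not a scope island, so *each journalist* can raise into the matrix clause.
Nothing blocks QR of the lower DP to a position above the higher one, so inverse scope is available.
Both orderings are possible: *a director* > *each journalist* and *each journalist* > *a director*.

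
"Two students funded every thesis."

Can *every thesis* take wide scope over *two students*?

Yes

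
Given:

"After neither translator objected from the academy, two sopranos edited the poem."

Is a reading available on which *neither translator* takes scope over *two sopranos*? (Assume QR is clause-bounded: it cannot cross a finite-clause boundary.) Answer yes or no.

No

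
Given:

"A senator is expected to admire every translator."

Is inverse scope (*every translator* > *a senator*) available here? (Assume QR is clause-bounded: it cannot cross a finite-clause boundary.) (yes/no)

Yes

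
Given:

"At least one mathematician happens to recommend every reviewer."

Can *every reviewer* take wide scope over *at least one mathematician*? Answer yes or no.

Yes

The matrix predicate is a raising verb, whose infinitival complement is not a scope island — *every reviewer* can QR into the matrix clause.
Nothing blocks QR of the lower DP to a position above the higher one, so inverse scope is available.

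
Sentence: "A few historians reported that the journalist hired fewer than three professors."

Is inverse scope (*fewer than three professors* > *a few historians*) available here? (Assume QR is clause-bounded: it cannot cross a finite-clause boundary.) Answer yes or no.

*fewer than three professors* sits inside the finite complement clause *that the journalist hired fewer than three professors*.
With QR restricted to its own tensed clause, the embedded quantifier cannot reach a matrix scope position.
So *fewer than three professors* cannot raise to a position above *a few historians*.

No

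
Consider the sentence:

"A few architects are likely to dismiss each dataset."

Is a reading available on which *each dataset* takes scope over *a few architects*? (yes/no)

Infinitival complements of raising predicates do not block QR; *each dataset* and *a few architects* are effectively clausemates.
Nothing blocks QR of the lower DP to a position above the higher one, so inverse scope is available.
The sentence is scopally ambiguous between *a few architects* > *each dataset* and *each dataset* > *a few architects*.

Yes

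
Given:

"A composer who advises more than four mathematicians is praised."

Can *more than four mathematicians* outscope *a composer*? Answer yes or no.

No

*more than four mathematicians* is embedded in the relative clause *who advises more than four mathematicians*.
A relative clause is a scope island — quantifier raising cannot cross its boundary.
The inverse ordering *more than four mathematicians* > *a composer* is therefore underivable.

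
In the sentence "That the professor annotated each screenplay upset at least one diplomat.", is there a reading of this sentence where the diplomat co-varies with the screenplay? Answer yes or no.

No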